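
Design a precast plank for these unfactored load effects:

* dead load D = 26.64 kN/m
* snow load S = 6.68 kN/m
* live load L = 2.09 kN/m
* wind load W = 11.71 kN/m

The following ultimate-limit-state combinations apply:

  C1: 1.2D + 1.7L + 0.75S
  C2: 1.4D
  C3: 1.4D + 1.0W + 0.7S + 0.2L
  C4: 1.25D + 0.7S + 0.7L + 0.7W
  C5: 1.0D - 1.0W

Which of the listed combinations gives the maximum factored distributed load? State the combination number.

Combination 3

C1: 1.2(26.64) + 1.7(2.09) + 0.75(6.68) = 31.97 + 3.55 + 5.01 = 40.53
C2: 1.4(26.64) = 37.30
C3: 1.4(26.64) + 1.0(11.71) + 0.7(6.68) + 0.2(2.09) = 54.10
C4: 1.25(26.64) + 0.7(6.68) + 0.7(2.09) + 0.7(11.71) = 33.30 + 4.68 + 1.46 + 8.20 = 47.64
C5: 1.0(26.64) - 1.0(11.71) = 26.64 - 11.71 = 14.93
The largest value is 54.10 kN/m from combination 3.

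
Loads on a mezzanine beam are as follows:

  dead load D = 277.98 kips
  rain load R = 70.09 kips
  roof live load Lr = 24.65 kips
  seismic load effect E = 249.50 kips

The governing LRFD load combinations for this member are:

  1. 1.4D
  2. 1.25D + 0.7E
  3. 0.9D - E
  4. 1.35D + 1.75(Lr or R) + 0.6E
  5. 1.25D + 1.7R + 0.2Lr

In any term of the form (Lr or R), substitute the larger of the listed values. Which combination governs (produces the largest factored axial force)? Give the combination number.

Combination 4

(Lr or R) → R = 70.09 kips.
1. 1.4(277.98) = 389.17
2. 1.25(277.98) + 0.7(249.50) = 522.13
3. 0.9(277.98) - 1.0(249.50) = 0.68
4. 1.35(277.98) + 1.75(70.09) + 0.6(249.50) = 647.63
5. 1.25(277.98) + 1.7(70.09) + 0.2(24.65) = 471.56
The largest value is 647.63 kips from combination 4.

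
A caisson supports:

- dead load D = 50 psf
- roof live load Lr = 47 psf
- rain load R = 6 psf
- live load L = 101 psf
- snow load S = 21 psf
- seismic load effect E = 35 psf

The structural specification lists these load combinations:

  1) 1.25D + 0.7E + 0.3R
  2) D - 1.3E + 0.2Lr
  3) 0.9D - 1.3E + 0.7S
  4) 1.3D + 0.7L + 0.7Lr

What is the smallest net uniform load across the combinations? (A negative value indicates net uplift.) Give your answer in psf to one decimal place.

1) 1.25(50) + 0.7(35) + 0.3(6) = 88.8
2) 1.0(50) - 1.3(35) + 0.2(47) = 13.9
3) 0.9(50) - 1.3(35) + 0.7(21) = 14.2
4) 1.3(50) + 0.7(101) + 0.7(47) = 168.6
Combination 2 gives the minimum: 13.9 psf.

13.9 psf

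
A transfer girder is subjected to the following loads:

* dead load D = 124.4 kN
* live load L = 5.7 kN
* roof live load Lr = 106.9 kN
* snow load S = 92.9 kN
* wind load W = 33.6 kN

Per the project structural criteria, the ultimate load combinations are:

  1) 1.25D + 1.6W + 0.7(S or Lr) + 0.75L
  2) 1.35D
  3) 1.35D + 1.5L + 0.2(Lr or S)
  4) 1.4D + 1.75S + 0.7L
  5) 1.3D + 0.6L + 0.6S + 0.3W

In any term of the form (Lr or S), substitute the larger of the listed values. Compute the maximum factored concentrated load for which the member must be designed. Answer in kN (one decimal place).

340.7 kN

(S or Lr) → Lr = 106.9 kN; (Lr or S) → Lr = 106.9 kN.
1) 1.25(124.4) + 1.6(33.6) + 0.7(106.9) + 0.75(5.7) = 155.5 + 53.8 + 74.8 + 4.3 = 288.4
2) 1.35(124.4) = 167.9
3) 1.35(124.4) + 1.5(5.7) + 0.2(106.9) = 167.9 + 8.6 + 21.4 = 197.9
4) 1.4(124.4) + 1.75(92.9) + 0.7(5.7) = 340.7
5) 1.3(124.4) + 0.6(5.7) + 0.6(92.9) + 0.3(33.6) = 231.0
Maximum is from combination 4.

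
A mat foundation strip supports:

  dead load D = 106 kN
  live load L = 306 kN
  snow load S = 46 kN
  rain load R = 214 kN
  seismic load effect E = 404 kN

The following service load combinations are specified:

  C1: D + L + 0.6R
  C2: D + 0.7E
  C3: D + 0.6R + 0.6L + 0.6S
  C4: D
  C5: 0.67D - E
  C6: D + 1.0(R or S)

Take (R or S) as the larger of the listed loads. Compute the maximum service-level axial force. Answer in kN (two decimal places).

540.40 kN

(R or S) → R = 214 kN.
C1: 1.0(106) + 1.0(306) + 0.6(214) = 540.40
C2: 1.0(106) + 0.7(404) = 388.80
C3: 1.0(106) + 0.6(214) + 0.6(306) + 0.6(46) = 445.60
C4: 1.0(106) = 106.00
C5: 0.67(106) - 1.0(404) = -332.98
C6: 1.0(106) + 1.0(214) = 320.00
Maximum is from combination 1.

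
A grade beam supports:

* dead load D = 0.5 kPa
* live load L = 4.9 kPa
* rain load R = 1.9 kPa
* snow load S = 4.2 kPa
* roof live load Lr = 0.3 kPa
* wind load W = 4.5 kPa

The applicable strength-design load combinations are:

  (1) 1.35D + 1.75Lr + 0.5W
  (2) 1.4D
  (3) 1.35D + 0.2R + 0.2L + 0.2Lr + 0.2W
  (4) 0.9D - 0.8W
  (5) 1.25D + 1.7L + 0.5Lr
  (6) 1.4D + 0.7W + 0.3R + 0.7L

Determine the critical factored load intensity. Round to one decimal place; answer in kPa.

(1) 1.35(0.5) + 1.75(0.3) + 0.5(4.5) = 0.7 + 0.5 + 2.3 = 3.5
(2) 1.4(0.5) = 0.7
(3) 1.35(0.5) + 0.2(1.9) + 0.2(4.9) + 0.2(0.3) + 0.2(4.5) = 3.0
(4) 0.9(0.5) - 0.8(4.5) = -3.2
(5) 1.25(0.5) + 1.7(4.9) + 0.5(0.3) = 0.6 + 8.3 + 0.2 = 9.1
(6) 1.4(0.5) + 0.7(4.5) + 0.3(1.9) + 0.7(4.9) = 0.7 + 3.2 + 0.6 + 3.4 = 7.9
The controlling combination is 5, giving 9.1 kPa.

9.1 kPa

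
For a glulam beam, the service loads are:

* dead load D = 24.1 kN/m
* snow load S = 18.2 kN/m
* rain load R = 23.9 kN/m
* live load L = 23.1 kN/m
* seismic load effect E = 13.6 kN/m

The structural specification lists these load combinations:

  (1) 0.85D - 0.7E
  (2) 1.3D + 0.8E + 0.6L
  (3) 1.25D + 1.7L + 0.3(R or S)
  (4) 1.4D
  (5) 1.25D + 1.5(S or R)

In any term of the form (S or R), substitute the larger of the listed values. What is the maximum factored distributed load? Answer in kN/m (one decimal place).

76.6 kN/m

(R or S) → R = 23.9 kN/m; (S or R) → R = 23.9 kN/m.
(1) 0.85(24.1) - 0.7(13.6) = 20.5 - 9.5 = 11.0
(2) 1.3(24.1) + 0.8(13.6) + 0.6(23.1) = 31.3 + 10.9 + 13.9 = 56.1
(3) 1.25(24.1) + 1.7(23.1) + 0.3(23.9) = 30.1 + 39.3 + 7.2 = 76.6
(4) 1.4(24.1) = 33.7
(5) 1.25(24.1) + 1.5(23.9) = 30.1 + 35.9 = 66.0
The controlling combination is 3, giving 76.6 kN/m.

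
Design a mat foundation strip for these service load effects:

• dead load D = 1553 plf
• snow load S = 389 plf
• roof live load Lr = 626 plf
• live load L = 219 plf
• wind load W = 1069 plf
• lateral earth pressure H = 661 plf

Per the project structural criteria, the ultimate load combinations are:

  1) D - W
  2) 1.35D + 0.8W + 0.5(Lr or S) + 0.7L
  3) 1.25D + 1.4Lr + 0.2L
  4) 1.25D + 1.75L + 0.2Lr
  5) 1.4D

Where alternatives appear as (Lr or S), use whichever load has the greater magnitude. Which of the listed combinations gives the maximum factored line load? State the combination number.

Combination 2

(Lr or S) → Lr = 626 plf.
1) 1.0(1553) - 1.0(1069) = 484.0
2) 1.35(1553) + 0.8(1069) + 0.5(626) + 0.7(219) = 3418.1
3) 1.25(1553) + 1.4(626) + 0.2(219) = 2861.5
4) 1.25(1553) + 1.75(219) + 0.2(626) = 2449.7
5) 1.4(1553) = 2174.2
The largest value is 3418.1 plf from combination 2.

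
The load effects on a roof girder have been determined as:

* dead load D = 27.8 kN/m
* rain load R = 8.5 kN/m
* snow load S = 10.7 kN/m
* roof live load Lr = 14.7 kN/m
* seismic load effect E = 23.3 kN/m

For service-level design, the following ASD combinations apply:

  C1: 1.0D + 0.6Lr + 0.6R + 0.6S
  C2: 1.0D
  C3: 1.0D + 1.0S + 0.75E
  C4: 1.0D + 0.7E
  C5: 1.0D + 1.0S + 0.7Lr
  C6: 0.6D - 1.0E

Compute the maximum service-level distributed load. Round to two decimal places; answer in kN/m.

55.98 kN/m

C1: 1.0(27.8) + 0.6(14.7) + 0.6(8.5) + 0.6(10.7) = 27.80 + 8.82 + 5.10 + 6.42 = 48.14
C2: 1.0(27.8) = 27.80
C3: 1.0(27.8) + 1.0(10.7) + 0.75(23.3) = 27.80 + 10.70 + 17.48 = 55.98
C4: 1.0(27.8) + 0.7(23.3) = 27.80 + 16.31 = 44.11
C5: 1.0(27.8) + 1.0(10.7) + 0.7(14.7) = 27.80 + 10.70 + 10.29 = 48.79
C6: 0.6(27.8) - 1.0(23.3) = 16.68 - 23.30 = -6.62
Maximum is from combination 3.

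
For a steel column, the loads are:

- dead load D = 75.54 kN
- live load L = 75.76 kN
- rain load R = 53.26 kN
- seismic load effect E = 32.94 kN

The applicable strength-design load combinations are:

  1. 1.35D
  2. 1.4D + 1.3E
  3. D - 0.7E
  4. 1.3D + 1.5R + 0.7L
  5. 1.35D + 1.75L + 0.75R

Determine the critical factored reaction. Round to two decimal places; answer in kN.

274.50 kN

1. 1.35(75.54) = 101.98
2. 1.4(75.54) + 1.3(32.94) = 105.76 + 42.82 = 148.58
3. 1.0(75.54) - 0.7(32.94) = 75.54 - 23.06 = 52.48
4. 1.3(75.54) + 1.5(53.26) + 0.7(75.76) = 98.20 + 79.89 + 53.03 = 231.12
5. 1.35(75.54) + 1.75(75.76) + 0.75(53.26) = 274.50
The controlling combination is 5, giving 274.50 kN.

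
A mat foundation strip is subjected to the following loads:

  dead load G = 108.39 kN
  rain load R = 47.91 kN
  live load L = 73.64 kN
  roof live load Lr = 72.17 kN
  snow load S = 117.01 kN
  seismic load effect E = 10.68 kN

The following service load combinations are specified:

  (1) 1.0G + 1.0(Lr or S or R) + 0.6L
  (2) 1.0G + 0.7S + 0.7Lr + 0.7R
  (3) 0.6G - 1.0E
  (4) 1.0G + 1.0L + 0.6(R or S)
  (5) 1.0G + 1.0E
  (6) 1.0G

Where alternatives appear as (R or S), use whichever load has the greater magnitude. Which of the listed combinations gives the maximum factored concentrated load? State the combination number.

Combination 2

(Lr or S or R) → S = 117.01 kN; (R or S) → S = 117.01 kN.
(1) 1.0(108.39) + 1.0(117.01) + 0.6(73.64) = 269.58
(2) 1.0(108.39) + 0.7(117.01) + 0.7(72.17) + 0.7(47.91) = 274.35
(3) 0.6(108.39) - 1.0(10.68) = 54.35
(4) 1.0(108.39) + 1.0(73.64) + 0.6(117.01) = 252.24
(5) 1.0(108.39) + 1.0(10.68) = 119.07
(6) 1.0(108.39) = 108.39
The largest value is 274.35 kN from combination 2.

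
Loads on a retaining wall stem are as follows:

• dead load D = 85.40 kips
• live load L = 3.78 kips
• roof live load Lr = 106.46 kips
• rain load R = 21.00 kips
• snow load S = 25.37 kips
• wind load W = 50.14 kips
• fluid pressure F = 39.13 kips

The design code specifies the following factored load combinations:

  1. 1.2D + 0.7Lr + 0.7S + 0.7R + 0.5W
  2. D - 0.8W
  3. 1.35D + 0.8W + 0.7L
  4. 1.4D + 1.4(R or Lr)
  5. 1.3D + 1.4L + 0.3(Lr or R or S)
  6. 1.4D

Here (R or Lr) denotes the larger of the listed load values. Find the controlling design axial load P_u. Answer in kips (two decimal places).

268.60 kips

(R or Lr) → Lr = 106.46 kips; (Lr or R or S) → Lr = 106.46 kips.
1. 1.2(85.40) + 0.7(106.46) + 0.7(25.37) + 0.7(21.00) + 0.5(50.14) = 102.48 + 74.52 + 17.76 + 14.70 + 25.07 = 234.53
2. 1.0(85.40) - 0.8(50.14) = 85.40 - 40.11 = 45.29
3. 1.35(85.40) + 0.8(50.14) + 0.7(3.78) = 115.29 + 40.11 + 2.65 = 158.05
4. 1.4(85.40) + 1.4(106.46) = 119.56 + 149.04 = 268.60
5. 1.3(85.40) + 1.4(3.78) + 0.3(106.46) = 111.02 + 5.29 + 31.94 = 148.25
6. 1.4(85.40) = 119.56
The controlling combination is 4, giving 268.60 kips.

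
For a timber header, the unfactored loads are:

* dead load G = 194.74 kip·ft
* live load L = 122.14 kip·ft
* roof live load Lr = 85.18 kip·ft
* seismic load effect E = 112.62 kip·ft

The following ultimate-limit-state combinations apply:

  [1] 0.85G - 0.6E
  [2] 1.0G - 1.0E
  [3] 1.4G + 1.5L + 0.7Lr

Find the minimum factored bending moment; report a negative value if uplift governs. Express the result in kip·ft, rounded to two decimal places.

[1] 0.85(194.74) - 0.6(112.62) = 165.53 - 67.57 = 97.96
[2] 1.0(194.74) - 1.0(112.62) = 194.74 - 112.62 = 82.12
[3] 1.4(194.74) + 1.5(122.14) + 0.7(85.18) = 515.47
Combination 2 gives the minimum: 82.12 kip·ft.

82.12 kip·ft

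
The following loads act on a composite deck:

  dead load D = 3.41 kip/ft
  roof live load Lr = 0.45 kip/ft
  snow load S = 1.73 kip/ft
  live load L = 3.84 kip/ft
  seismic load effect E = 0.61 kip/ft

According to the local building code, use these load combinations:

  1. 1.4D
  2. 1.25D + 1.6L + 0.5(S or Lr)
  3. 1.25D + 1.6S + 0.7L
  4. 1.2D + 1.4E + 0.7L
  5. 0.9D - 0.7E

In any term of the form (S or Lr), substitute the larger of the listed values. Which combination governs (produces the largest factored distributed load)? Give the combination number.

Combination 2

(S or Lr) → S = 1.73 kip/ft.
1. 1.4(3.41) = 4.77
2. 1.25(3.41) + 1.6(3.84) + 0.5(1.73) = 4.26 + 6.14 + 0.87 = 11.27
3. 1.25(3.41) + 1.6(1.73) + 0.7(3.84) = 4.26 + 2.77 + 2.69 = 9.72
4. 1.2(3.41) + 1.4(0.61) + 0.7(3.84) = 4.09 + 0.85 + 2.69 = 7.63
5. 0.9(3.41) - 0.7(0.61) = 3.07 - 0.43 = 2.64
The largest value is 11.27 kip/ft from combination 2.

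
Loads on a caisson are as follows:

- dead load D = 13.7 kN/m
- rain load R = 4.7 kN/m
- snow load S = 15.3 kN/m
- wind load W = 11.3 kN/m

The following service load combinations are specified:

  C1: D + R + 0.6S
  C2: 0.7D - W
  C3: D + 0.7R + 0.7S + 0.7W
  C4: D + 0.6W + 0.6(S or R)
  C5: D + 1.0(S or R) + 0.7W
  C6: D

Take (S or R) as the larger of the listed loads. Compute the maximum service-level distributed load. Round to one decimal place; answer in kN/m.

36.9 kN/m

(S or R) → S = 15.3 kN/m.
C1: 1.0(13.7) + 1.0(4.7) + 0.6(15.3) = 13.7 + 4.7 + 9.2 = 27.6
C2: 0.7(13.7) - 1.0(11.3) = 9.6 - 11.3 = -1.7
C3: 1.0(13.7) + 0.7(4.7) + 0.7(15.3) + 0.7(11.3) = 13.7 + 3.3 + 10.7 + 7.9 = 35.6
C4: 1.0(13.7) + 0.6(11.3) + 0.6(15.3) = 13.7 + 6.8 + 9.2 = 29.7
C5: 1.0(13.7) + 1.0(15.3) + 0.7(11.3) = 13.7 + 15.3 + 7.9 = 36.9
C6: 1.0(13.7) = 13.7
Maximum is from combination 5.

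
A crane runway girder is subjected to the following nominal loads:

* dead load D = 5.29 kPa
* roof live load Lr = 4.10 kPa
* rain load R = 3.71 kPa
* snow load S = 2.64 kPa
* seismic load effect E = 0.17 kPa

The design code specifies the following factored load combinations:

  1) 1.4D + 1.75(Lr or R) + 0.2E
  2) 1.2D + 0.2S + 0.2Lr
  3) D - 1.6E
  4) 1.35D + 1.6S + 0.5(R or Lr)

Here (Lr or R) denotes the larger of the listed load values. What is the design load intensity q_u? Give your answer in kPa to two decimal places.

(Lr or R) → Lr = 4.10 kPa; (R or Lr) → Lr = 4.10 kPa.
1) 1.4(5.29) + 1.75(4.10) + 0.2(0.17) = 7.41 + 7.18 + 0.03 = 14.62
2) 1.2(5.29) + 0.2(2.64) + 0.2(4.10) = 6.35 + 0.53 + 0.82 = 7.70
3) 1.0(5.29) - 1.6(0.17) = 5.29 - 0.27 = 5.02
4) 1.35(5.29) + 1.6(2.64) + 0.5(4.10) = 13.42
Maximum is from combination 1.

14.62 kPa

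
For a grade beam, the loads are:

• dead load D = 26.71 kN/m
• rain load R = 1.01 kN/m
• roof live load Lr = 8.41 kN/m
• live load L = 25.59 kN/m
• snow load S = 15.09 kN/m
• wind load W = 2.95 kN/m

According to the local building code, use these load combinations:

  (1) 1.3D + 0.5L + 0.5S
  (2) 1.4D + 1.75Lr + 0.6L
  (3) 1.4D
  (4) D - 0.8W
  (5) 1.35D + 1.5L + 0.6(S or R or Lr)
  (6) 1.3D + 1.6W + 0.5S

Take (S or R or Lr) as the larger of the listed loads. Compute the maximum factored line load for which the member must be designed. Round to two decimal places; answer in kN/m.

83.50 kN/m

(S or R or Lr) → S = 15.09 kN/m.
(1) 1.3(26.71) + 0.5(25.59) + 0.5(15.09) = 55.06
(2) 1.4(26.71) + 1.75(8.41) + 0.6(25.59) = 67.47
(3) 1.4(26.71) = 37.39
(4) 1.0(26.71) - 0.8(2.95) = 26.71 - 2.36 = 24.35
(5) 1.35(26.71) + 1.5(25.59) + 0.6(15.09) = 36.06 + 38.39 + 9.05 = 83.50
(6) 1.3(26.71) + 1.6(2.95) + 0.5(15.09) = 34.72 + 4.72 + 7.55 = 46.99
Maximum is from combination 5.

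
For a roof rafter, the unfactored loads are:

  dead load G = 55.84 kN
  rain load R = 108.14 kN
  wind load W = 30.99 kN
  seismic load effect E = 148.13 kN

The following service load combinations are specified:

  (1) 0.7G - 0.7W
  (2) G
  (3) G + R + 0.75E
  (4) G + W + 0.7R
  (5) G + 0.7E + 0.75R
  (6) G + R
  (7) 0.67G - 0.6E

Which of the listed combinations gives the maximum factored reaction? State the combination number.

Combination 3

(1) 0.7(55.84) - 0.7(30.99) = 39.09 - 21.69 = 17.40
(2) 1.0(55.84) = 55.84
(3) 1.0(55.84) + 1.0(108.14) + 0.75(148.13) = 55.84 + 108.14 + 111.10 = 275.08
(4) 1.0(55.84) + 1.0(30.99) + 0.7(108.14) = 55.84 + 30.99 + 75.70 = 162.53
(5) 1.0(55.84) + 0.7(148.13) + 0.75(108.14) = 55.84 + 103.69 + 81.11 = 240.64
(6) 1.0(55.84) + 1.0(108.14) = 55.84 + 108.14 = 163.98
(7) 0.67(55.84) - 0.6(148.13) = 37.41 - 88.88 = -51.47
The largest value is 275.08 kN from combination 3.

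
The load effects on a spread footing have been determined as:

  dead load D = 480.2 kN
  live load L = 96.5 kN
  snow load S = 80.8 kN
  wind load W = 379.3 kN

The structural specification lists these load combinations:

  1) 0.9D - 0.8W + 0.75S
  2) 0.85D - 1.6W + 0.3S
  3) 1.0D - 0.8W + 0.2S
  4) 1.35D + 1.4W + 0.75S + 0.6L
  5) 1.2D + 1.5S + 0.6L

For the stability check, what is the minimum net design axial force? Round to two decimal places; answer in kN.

-174.47 kN

1) 0.9(480.2) - 0.8(379.3) + 0.75(80.8) = 189.34
2) 0.85(480.2) - 1.6(379.3) + 0.3(80.8) = -174.47
3) 1.0(480.2) - 0.8(379.3) + 0.2(80.8) = 192.92
4) 1.35(480.2) + 1.4(379.3) + 0.75(80.8) + 0.6(96.5) = 1297.79
5) 1.2(480.2) + 1.5(80.8) + 0.6(96.5) = 755.34
Combination 2 gives the minimum: -174.47 kN.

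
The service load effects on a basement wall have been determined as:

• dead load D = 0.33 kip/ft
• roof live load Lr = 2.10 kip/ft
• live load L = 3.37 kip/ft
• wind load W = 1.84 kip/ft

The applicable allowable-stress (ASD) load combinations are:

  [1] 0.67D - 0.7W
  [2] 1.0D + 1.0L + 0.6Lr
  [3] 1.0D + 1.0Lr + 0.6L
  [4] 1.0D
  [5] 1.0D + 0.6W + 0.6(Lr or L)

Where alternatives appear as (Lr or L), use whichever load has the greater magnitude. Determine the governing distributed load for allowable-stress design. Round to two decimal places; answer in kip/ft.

(Lr or L) → L = 3.37 kip/ft.
[1] 0.67(0.33) - 0.7(1.84) = 0.22 - 1.29 = -1.07
[2] 1.0(0.33) + 1.0(3.37) + 0.6(2.10) = 0.33 + 3.37 + 1.26 = 4.96
[3] 1.0(0.33) + 1.0(2.10) + 0.6(3.37) = 0.33 + 2.10 + 2.02 = 4.45
[4] 1.0(0.33) = 0.33
[5] 1.0(0.33) + 0.6(1.84) + 0.6(3.37) = 3.46
Maximum is from combination 2.

4.96 kip/ft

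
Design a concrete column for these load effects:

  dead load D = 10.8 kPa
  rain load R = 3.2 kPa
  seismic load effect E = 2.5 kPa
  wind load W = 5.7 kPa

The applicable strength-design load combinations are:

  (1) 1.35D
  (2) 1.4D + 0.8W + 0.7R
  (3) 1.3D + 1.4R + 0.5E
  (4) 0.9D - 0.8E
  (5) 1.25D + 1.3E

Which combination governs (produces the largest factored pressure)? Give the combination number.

(1) 1.35(10.8) = 14.58
(2) 1.4(10.8) + 0.8(5.7) + 0.7(3.2) = 15.12 + 4.56 + 2.24 = 21.92
(3) 1.3(10.8) + 1.4(3.2) + 0.5(2.5) = 14.04 + 4.48 + 1.25 = 19.77
(4) 0.9(10.8) - 0.8(2.5) = 9.72 - 2.00 = 7.72
(5) 1.25(10.8) + 1.3(2.5) = 13.50 + 3.25 = 16.75
The largest value is 21.92 kPa from combination 2.

Combination 2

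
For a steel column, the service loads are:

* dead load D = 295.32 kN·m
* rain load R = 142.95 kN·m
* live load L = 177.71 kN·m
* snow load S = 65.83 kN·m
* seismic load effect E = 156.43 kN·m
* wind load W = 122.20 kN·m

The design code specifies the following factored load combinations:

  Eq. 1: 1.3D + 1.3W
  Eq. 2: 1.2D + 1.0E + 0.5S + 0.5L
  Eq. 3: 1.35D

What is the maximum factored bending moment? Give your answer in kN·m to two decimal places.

632.58 kN·m

Eq. 1: 1.3(295.32) + 1.3(122.20) = 383.92 + 158.86 = 542.78
Eq. 2: 1.2(295.32) + 1.0(156.43) + 0.5(65.83) + 0.5(177.71) = 632.58
Eq. 3: 1.35(295.32) = 398.68
The controlling combination is 2, giving 632.58 kN·m.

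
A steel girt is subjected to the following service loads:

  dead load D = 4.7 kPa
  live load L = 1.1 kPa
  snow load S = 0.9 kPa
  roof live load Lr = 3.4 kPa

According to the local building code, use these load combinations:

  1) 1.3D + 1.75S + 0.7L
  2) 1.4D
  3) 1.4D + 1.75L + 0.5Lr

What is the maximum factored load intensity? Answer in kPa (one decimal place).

10.2 kPa

1) 1.3(4.7) + 1.75(0.9) + 0.7(1.1) = 6.1 + 1.6 + 0.8 = 8.5
2) 1.4(4.7) = 6.6
3) 1.4(4.7) + 1.75(1.1) + 0.5(3.4) = 6.6 + 1.9 + 1.7 = 10.2
Maximum is from combination 3.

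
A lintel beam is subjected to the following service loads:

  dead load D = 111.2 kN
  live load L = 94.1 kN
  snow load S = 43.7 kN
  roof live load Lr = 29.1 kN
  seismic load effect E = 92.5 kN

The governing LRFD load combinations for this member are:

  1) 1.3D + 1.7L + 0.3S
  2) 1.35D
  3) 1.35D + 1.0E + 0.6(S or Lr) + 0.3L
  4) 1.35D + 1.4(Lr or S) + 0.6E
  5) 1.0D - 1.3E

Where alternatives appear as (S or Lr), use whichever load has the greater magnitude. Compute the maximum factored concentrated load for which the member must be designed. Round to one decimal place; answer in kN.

(S or Lr) → S = 43.7 kN; (Lr or S) → S = 43.7 kN.
1) 1.3(111.2) + 1.7(94.1) + 0.3(43.7) = 317.6
2) 1.35(111.2) = 150.1
3) 1.35(111.2) + 1.0(92.5) + 0.6(43.7) + 0.3(94.1) = 297.1
4) 1.35(111.2) + 1.4(43.7) + 0.6(92.5) = 150.1 + 61.2 + 55.5 = 266.8
5) 1.0(111.2) - 1.3(92.5) = 111.2 - 120.3 = -9.1
The controlling combination is 1, giving 317.6 kN.

317.6 kN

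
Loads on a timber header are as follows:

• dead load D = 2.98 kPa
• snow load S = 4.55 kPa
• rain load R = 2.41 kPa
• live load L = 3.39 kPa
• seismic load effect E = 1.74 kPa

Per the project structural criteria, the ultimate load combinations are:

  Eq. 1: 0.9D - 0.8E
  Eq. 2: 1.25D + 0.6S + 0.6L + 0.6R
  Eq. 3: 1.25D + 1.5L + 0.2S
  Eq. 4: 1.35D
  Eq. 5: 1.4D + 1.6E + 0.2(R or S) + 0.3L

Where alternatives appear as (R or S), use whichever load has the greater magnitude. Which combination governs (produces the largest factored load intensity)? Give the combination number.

Combination 2

(R or S) → S = 4.55 kPa.
Eq. 1: 0.9(2.98) - 0.8(1.74) = 2.68 - 1.39 = 1.29
Eq. 2: 1.25(2.98) + 0.6(4.55) + 0.6(3.39) + 0.6(2.41) = 3.73 + 2.73 + 2.03 + 1.45 = 9.94
Eq. 3: 1.25(2.98) + 1.5(3.39) + 0.2(4.55) = 9.72
Eq. 4: 1.35(2.98) = 4.02
Eq. 5: 1.4(2.98) + 1.6(1.74) + 0.2(4.55) + 0.3(3.39) = 4.17 + 2.78 + 0.91 + 1.02 = 8.88
The largest value is 9.94 kPa from combination 2.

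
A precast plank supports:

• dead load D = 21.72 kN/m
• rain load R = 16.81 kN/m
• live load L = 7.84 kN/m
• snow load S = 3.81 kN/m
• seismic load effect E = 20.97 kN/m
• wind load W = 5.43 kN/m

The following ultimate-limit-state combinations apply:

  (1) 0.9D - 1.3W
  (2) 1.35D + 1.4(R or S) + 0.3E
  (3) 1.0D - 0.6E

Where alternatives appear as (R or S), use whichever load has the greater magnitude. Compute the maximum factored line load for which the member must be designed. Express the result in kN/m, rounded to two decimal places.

(R or S) → R = 16.81 kN/m.
(1) 0.9(21.72) - 1.3(5.43) = 19.55 - 7.06 = 12.49
(2) 1.35(21.72) + 1.4(16.81) + 0.3(20.97) = 59.15
(3) 1.0(21.72) - 0.6(20.97) = 21.72 - 12.58 = 9.14
Maximum is from combination 2.

59.15 kN/m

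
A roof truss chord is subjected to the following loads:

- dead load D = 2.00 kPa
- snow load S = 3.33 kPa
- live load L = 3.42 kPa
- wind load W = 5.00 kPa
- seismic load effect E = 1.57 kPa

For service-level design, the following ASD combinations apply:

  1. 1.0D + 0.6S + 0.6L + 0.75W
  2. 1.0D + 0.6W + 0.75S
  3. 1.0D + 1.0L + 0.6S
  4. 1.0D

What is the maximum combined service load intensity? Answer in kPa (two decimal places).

9.80 kPa

1. 1.0(2.00) + 0.6(3.33) + 0.6(3.42) + 0.75(5.00) = 9.80
2. 1.0(2.00) + 0.6(5.00) + 0.75(3.33) = 7.50
3. 1.0(2.00) + 1.0(3.42) + 0.6(3.33) = 7.42
4. 1.0(2.00) = 2.00
Maximum is from combination 1.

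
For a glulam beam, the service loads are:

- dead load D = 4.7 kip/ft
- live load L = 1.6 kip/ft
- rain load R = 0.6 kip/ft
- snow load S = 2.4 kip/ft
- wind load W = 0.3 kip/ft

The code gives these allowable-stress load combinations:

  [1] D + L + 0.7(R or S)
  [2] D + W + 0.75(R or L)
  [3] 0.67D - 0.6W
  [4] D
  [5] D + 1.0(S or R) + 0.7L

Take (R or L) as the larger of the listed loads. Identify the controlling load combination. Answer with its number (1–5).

(R or S) → S = 2.4 kip/ft; (R or L) → L = 1.6 kip/ft; (S or R) → S = 2.4 kip/ft.
[1] 1.0(4.7) + 1.0(1.6) + 0.7(2.4) = 7.98
[2] 1.0(4.7) + 1.0(0.3) + 0.75(1.6) = 6.20
[3] 0.67(4.7) - 0.6(0.3) = 2.97
[4] 1.0(4.7) = 4.70
[5] 1.0(4.7) + 1.0(2.4) + 0.7(1.6) = 8.22
The largest value is 8.22 kip/ft from combination 5.

Combination 5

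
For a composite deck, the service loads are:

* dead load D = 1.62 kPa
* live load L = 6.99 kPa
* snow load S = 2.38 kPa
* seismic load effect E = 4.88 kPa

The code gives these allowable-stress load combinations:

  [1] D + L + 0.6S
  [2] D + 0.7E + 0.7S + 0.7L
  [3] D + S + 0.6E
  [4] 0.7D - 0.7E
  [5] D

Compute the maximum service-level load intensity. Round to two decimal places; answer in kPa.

11.60 kPa

[1] 1.0(1.62) + 1.0(6.99) + 0.6(2.38) = 1.62 + 6.99 + 1.43 = 10.04
[2] 1.0(1.62) + 0.7(4.88) + 0.7(2.38) + 0.7(6.99) = 1.62 + 3.42 + 1.67 + 4.89 = 11.60
[3] 1.0(1.62) + 1.0(2.38) + 0.6(4.88) = 1.62 + 2.38 + 2.93 = 6.93
[4] 0.7(1.62) - 0.7(4.88) = -2.28
[5] 1.0(1.62) = 1.62
The controlling combination is 2, giving 11.60 kPa.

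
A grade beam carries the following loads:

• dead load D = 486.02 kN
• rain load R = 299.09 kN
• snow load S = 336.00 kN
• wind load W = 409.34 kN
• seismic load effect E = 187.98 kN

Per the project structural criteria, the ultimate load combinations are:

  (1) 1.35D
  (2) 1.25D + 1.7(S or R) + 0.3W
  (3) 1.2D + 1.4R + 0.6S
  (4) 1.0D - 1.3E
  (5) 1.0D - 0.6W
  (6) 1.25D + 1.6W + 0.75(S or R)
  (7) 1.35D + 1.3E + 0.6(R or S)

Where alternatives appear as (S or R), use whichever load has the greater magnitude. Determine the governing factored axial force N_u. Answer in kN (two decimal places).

1514.47 kN

(S or R) → S = 336.00 kN; (R or S) → S = 336.00 kN.
(1) 1.35(486.02) = 656.13
(2) 1.25(486.02) + 1.7(336.00) + 0.3(409.34) = 607.53 + 571.20 + 122.80 = 1301.53
(3) 1.2(486.02) + 1.4(299.09) + 0.6(336.00) = 583.22 + 418.73 + 201.60 = 1203.55
(4) 1.0(486.02) - 1.3(187.98) = 486.02 - 244.37 = 241.65
(5) 1.0(486.02) - 0.6(409.34) = 486.02 - 245.60 = 240.42
(6) 1.25(486.02) + 1.6(409.34) + 0.75(336.00) = 607.53 + 654.94 + 252.00 = 1514.47
(7) 1.35(486.02) + 1.3(187.98) + 0.6(336.00) = 656.13 + 244.37 + 201.60 = 1102.10
The controlling combination is 6, giving 1514.47 kN.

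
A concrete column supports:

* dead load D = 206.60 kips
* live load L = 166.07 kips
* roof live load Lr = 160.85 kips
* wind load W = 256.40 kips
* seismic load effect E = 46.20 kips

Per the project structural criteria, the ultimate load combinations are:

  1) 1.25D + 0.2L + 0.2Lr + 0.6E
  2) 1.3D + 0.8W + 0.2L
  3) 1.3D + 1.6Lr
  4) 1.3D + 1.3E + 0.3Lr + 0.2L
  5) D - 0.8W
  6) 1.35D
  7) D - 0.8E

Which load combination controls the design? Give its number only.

1) 1.25(206.60) + 0.2(166.07) + 0.2(160.85) + 0.6(46.20) = 258.25 + 33.21 + 32.17 + 27.72 = 351.35
2) 1.3(206.60) + 0.8(256.40) + 0.2(166.07) = 268.58 + 205.12 + 33.21 = 506.91
3) 1.3(206.60) + 1.6(160.85) = 268.58 + 257.36 = 525.94
4) 1.3(206.60) + 1.3(46.20) + 0.3(160.85) + 0.2(166.07) = 268.58 + 60.06 + 48.26 + 33.21 = 410.11
5) 1.0(206.60) - 0.8(256.40) = 206.60 - 205.12 = 1.48
6) 1.35(206.60) = 278.91
7) 1.0(206.60) - 0.8(46.20) = 206.60 - 36.96 = 169.64
The largest value is 525.94 kips from combination 3.

Combination 3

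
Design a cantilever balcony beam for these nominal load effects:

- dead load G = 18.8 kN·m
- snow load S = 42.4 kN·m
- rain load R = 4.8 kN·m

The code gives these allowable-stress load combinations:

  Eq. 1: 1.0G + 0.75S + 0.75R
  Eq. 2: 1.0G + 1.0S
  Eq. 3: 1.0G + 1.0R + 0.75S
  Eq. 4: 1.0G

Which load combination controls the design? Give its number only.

Combination 2

Eq. 1: 1.0(18.8) + 0.75(42.4) + 0.75(4.8) = 18.8 + 31.8 + 3.6 = 54.2
Eq. 2: 1.0(18.8) + 1.0(42.4) = 18.8 + 42.4 = 61.2
Eq. 3: 1.0(18.8) + 1.0(4.8) + 0.75(42.4) = 18.8 + 4.8 + 31.8 = 55.4
Eq. 4: 1.0(18.8) = 18.8
The largest value is 61.2 kN·m from combination 2.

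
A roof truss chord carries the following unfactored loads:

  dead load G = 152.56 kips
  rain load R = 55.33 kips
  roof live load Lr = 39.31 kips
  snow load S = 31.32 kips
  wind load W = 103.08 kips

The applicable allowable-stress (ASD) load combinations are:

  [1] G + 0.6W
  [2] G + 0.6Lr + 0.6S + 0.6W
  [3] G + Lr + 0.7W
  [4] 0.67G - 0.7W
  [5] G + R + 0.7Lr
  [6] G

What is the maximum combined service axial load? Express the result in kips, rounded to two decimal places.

264.03 kips

[1] 1.0(152.56) + 0.6(103.08) = 152.56 + 61.85 = 214.41
[2] 1.0(152.56) + 0.6(39.31) + 0.6(31.32) + 0.6(103.08) = 152.56 + 23.59 + 18.79 + 61.85 = 256.79
[3] 1.0(152.56) + 1.0(39.31) + 0.7(103.08) = 152.56 + 39.31 + 72.16 = 264.03
[4] 0.67(152.56) - 0.7(103.08) = 102.22 - 72.16 = 30.06
[5] 1.0(152.56) + 1.0(55.33) + 0.7(39.31) = 152.56 + 55.33 + 27.52 = 235.41
[6] 1.0(152.56) = 152.56
Combination 3 governs: P = 264.03 kips.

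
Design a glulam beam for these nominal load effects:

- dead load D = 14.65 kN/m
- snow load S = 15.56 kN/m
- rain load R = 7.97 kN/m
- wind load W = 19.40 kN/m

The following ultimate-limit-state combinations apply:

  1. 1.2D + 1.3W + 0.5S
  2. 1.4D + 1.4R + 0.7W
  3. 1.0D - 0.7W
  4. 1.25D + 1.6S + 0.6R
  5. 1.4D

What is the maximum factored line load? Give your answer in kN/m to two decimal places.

50.58 kN/m

1. 1.2(14.65) + 1.3(19.40) + 0.5(15.56) = 17.58 + 25.22 + 7.78 = 50.58
2. 1.4(14.65) + 1.4(7.97) + 0.7(19.40) = 20.51 + 11.16 + 13.58 = 45.25
3. 1.0(14.65) - 0.7(19.40) = 14.65 - 13.58 = 1.07
4. 1.25(14.65) + 1.6(15.56) + 0.6(7.97) = 18.31 + 24.90 + 4.78 = 47.99
5. 1.4(14.65) = 20.51
The controlling combination is 1, giving 50.58 kN/m.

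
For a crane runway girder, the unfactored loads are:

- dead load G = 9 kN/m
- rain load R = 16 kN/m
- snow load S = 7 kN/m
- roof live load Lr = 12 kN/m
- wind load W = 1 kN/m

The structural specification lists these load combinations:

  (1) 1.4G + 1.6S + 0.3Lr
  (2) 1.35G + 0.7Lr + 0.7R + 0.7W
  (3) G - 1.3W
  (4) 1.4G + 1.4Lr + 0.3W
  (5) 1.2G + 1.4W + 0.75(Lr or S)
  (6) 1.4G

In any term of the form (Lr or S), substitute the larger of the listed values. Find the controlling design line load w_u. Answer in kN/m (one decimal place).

(Lr or S) → Lr = 12 kN/m.
(1) 1.4(9) + 1.6(7) + 0.3(12) = 12.6 + 11.2 + 3.6 = 27.4
(2) 1.35(9) + 0.7(12) + 0.7(16) + 0.7(1) = 12.2 + 8.4 + 11.2 + 0.7 = 32.5
(3) 1.0(9) - 1.3(1) = 9.0 - 1.3 = 7.7
(4) 1.4(9) + 1.4(12) + 0.3(1) = 12.6 + 16.8 + 0.3 = 29.7
(5) 1.2(9) + 1.4(1) + 0.75(12) = 10.8 + 1.4 + 9.0 = 21.2
(6) 1.4(9) = 12.6
Combination 2 governs: w_u = 32.5 kN/m.

32.5 kN/m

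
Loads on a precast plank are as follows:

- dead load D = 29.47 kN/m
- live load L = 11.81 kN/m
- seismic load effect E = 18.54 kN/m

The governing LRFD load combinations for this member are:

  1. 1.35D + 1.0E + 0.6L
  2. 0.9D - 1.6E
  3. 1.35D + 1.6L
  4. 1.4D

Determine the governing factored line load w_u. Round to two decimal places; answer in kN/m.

1. 1.35(29.47) + 1.0(18.54) + 0.6(11.81) = 39.78 + 18.54 + 7.09 = 65.41
2. 0.9(29.47) - 1.6(18.54) = 26.52 - 29.66 = -3.14
3. 1.35(29.47) + 1.6(11.81) = 39.78 + 18.90 = 58.68
4. 1.4(29.47) = 41.26
Combination 1 governs: w_u = 65.41 kN/m.

65.41 kN/m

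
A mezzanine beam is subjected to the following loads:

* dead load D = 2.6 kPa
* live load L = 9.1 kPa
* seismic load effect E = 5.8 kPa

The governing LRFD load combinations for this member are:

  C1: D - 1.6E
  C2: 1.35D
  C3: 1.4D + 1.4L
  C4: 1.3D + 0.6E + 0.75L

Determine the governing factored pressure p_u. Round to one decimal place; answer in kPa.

C1: 1.0(2.6) - 1.6(5.8) = 2.6 - 9.3 = -6.7
C2: 1.35(2.6) = 3.5
C3: 1.4(2.6) + 1.4(9.1) = 16.4
C4: 1.3(2.6) + 0.6(5.8) + 0.75(9.1) = 3.4 + 3.5 + 6.8 = 13.7
Maximum is from combination 3.

16.4 kPa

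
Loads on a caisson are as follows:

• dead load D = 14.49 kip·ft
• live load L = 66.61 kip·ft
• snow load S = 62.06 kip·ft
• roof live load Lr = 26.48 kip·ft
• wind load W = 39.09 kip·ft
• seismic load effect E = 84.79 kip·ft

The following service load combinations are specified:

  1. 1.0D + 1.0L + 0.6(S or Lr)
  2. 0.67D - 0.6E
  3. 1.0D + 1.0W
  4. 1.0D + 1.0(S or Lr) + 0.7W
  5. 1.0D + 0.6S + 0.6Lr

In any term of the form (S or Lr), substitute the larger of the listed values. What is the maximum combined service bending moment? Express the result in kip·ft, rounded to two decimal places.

118.34 kip·ft

(S or Lr) → S = 62.06 kip·ft.
1. 1.0(14.49) + 1.0(66.61) + 0.6(62.06) = 14.49 + 66.61 + 37.24 = 118.34
2. 0.67(14.49) - 0.6(84.79) = -41.17
3. 1.0(14.49) + 1.0(39.09) = 14.49 + 39.09 = 53.58
4. 1.0(14.49) + 1.0(62.06) + 0.7(39.09) = 14.49 + 62.06 + 27.36 = 103.91
5. 1.0(14.49) + 0.6(62.06) + 0.6(26.48) = 67.61
Maximum is from combination 1.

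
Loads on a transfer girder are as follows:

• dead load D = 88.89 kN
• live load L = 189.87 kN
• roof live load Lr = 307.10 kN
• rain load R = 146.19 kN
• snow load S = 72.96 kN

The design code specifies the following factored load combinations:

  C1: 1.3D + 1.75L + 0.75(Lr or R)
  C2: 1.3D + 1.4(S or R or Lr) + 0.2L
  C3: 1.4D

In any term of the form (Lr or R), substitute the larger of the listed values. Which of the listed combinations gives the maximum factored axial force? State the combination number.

Combination 1

(Lr or R) → Lr = 307.10 kN; (S or R or Lr) → Lr = 307.10 kN.
C1: 1.3(88.89) + 1.75(189.87) + 0.75(307.10) = 678.15
C2: 1.3(88.89) + 1.4(307.10) + 0.2(189.87) = 115.56 + 429.94 + 37.97 = 583.47
C3: 1.4(88.89) = 124.45
The largest value is 678.15 kN from combination 1.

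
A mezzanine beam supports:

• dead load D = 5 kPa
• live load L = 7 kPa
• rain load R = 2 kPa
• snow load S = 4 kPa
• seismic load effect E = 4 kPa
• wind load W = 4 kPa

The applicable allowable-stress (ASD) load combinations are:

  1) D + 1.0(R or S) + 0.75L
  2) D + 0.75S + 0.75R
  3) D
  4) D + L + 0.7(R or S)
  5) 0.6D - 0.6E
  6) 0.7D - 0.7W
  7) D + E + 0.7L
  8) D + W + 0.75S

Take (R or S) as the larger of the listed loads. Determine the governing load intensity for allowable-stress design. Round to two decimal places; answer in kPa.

(R or S) → S = 4 kPa.
1) 1.0(5) + 1.0(4) + 0.75(7) = 5.00 + 4.00 + 5.25 = 14.25
2) 1.0(5) + 0.75(4) + 0.75(2) = 5.00 + 3.00 + 1.50 = 9.50
3) 1.0(5) = 5.00
4) 1.0(5) + 1.0(7) + 0.7(4) = 5.00 + 7.00 + 2.80 = 14.80
5) 0.6(5) - 0.6(4) = 3.00 - 2.40 = 0.60
6) 0.7(5) - 0.7(4) = 3.50 - 2.80 = 0.70
7) 1.0(5) + 1.0(4) + 0.7(7) = 5.00 + 4.00 + 4.90 = 13.90
8) 1.0(5) + 1.0(4) + 0.75(4) = 5.00 + 4.00 + 3.00 = 12.00
Maximum is from combination 4.

14.80 kPa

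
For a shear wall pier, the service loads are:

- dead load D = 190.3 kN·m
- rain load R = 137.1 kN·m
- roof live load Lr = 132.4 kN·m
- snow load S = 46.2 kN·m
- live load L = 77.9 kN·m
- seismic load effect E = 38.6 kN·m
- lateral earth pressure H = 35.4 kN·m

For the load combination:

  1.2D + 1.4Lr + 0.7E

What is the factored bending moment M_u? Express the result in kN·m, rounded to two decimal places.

1.2(190.3) + 1.4(132.4) + 0.7(38.6) = 440.74
M_u = 440.74 kN·m.

440.74 kN·m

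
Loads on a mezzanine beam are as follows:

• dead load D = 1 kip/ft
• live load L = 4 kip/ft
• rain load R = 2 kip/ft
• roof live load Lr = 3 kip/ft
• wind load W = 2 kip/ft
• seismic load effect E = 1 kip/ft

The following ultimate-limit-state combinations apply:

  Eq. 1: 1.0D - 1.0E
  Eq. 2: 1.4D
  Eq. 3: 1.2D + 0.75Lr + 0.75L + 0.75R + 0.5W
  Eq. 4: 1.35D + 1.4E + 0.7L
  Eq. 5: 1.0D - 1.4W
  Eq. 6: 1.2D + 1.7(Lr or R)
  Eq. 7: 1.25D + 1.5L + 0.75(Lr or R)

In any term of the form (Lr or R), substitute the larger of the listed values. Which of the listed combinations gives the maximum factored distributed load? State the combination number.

(Lr or R) → Lr = 3 kip/ft.
Eq. 1: 1.0(1) - 1.0(1) = 1.00 - 1.00 = 0.00
Eq. 2: 1.4(1) = 1.40
Eq. 3: 1.2(1) + 0.75(3) + 0.75(4) + 0.75(2) + 0.5(2) = 1.20 + 2.25 + 3.00 + 1.50 + 1.00 = 8.95
Eq. 4: 1.35(1) + 1.4(1) + 0.7(4) = 1.35 + 1.40 + 2.80 = 5.55
Eq. 5: 1.0(1) - 1.4(2) = 1.00 - 2.80 = -1.80
Eq. 6: 1.2(1) + 1.7(3) = 1.20 + 5.10 = 6.30
Eq. 7: 1.25(1) + 1.5(4) + 0.75(3) = 1.25 + 6.00 + 2.25 = 9.50
The largest value is 9.50 kip/ft from combination 7.

Combination 7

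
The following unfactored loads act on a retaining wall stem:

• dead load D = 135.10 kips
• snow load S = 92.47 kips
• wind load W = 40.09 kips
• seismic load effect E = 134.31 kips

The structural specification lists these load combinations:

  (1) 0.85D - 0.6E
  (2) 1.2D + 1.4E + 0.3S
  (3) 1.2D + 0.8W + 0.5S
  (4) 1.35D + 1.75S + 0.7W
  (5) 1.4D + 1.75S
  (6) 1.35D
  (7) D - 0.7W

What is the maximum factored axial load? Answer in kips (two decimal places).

(1) 0.85(135.10) - 0.6(134.31) = 114.84 - 80.59 = 34.25
(2) 1.2(135.10) + 1.4(134.31) + 0.3(92.47) = 377.90
(3) 1.2(135.10) + 0.8(40.09) + 0.5(92.47) = 162.12 + 32.07 + 46.24 = 240.43
(4) 1.35(135.10) + 1.75(92.47) + 0.7(40.09) = 182.39 + 161.82 + 28.06 = 372.27
(5) 1.4(135.10) + 1.75(92.47) = 189.14 + 161.82 = 350.96
(6) 1.35(135.10) = 182.39
(7) 1.0(135.10) - 0.7(40.09) = 135.10 - 28.06 = 107.04
The controlling combination is 2, giving 377.90 kips.

377.90 kips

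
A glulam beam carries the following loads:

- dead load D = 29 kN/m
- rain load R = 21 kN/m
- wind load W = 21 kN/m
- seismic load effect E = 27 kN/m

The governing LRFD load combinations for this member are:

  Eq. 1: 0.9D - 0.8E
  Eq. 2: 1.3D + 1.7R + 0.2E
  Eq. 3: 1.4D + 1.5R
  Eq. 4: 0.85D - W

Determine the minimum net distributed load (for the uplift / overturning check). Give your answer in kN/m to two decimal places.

Eq. 1: 0.9(29) - 0.8(27) = 26.10 - 21.60 = 4.50
Eq. 2: 1.3(29) + 1.7(21) + 0.2(27) = 37.70 + 35.70 + 5.40 = 78.80
Eq. 3: 1.4(29) + 1.5(21) = 40.60 + 31.50 = 72.10
Eq. 4: 0.85(29) - 1.0(21) = 24.65 - 21.00 = 3.65
Combination 4 gives the minimum: 3.65 kN/m.

3.65 kN/m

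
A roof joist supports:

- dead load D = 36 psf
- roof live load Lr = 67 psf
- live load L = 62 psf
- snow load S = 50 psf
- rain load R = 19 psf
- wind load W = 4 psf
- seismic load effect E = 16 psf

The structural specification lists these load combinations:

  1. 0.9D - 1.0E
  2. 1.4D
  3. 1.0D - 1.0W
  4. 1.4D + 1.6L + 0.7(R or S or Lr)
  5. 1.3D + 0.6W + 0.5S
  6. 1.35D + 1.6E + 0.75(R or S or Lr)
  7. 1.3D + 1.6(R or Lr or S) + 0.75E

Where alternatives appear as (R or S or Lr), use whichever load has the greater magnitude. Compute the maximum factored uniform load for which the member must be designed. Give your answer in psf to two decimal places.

196.50 psf

(R or S or Lr) → Lr = 67 psf; (R or Lr or S) → Lr = 67 psf.
1. 0.9(36) - 1.0(16) = 32.40 - 16.00 = 16.40
2. 1.4(36) = 50.40
3. 1.0(36) - 1.0(4) = 36.00 - 4.00 = 32.00
4. 1.4(36) + 1.6(62) + 0.7(67) = 50.40 + 99.20 + 46.90 = 196.50
5. 1.3(36) + 0.6(4) + 0.5(50) = 46.80 + 2.40 + 25.00 = 74.20
6. 1.35(36) + 1.6(16) + 0.75(67) = 48.60 + 25.60 + 50.25 = 124.45
7. 1.3(36) + 1.6(67) + 0.75(16) = 46.80 + 107.20 + 12.00 = 166.00
Combination 4 governs: q_u = 196.50 psf.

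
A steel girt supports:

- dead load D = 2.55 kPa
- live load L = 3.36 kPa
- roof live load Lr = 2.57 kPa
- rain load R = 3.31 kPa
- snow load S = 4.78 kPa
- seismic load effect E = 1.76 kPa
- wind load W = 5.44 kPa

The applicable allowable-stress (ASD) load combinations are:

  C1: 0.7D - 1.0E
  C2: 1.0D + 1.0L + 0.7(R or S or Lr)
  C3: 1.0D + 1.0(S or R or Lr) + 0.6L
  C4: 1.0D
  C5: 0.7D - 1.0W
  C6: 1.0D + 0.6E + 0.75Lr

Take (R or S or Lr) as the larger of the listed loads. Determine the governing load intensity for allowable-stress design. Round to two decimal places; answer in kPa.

9.35 kPa

(R or S or Lr) → S = 4.78 kPa; (S or R or Lr) → S = 4.78 kPa.
C1: 0.7(2.55) - 1.0(1.76) = 1.79 - 1.76 = 0.03
C2: 1.0(2.55) + 1.0(3.36) + 0.7(4.78) = 2.55 + 3.36 + 3.35 = 9.26
C3: 1.0(2.55) + 1.0(4.78) + 0.6(3.36) = 2.55 + 4.78 + 2.02 = 9.35
C4: 1.0(2.55) = 2.55
C5: 0.7(2.55) - 1.0(5.44) = -3.66
C6: 1.0(2.55) + 0.6(1.76) + 0.75(2.57) = 5.53
Combination 3 governs: q = 9.35 kPa.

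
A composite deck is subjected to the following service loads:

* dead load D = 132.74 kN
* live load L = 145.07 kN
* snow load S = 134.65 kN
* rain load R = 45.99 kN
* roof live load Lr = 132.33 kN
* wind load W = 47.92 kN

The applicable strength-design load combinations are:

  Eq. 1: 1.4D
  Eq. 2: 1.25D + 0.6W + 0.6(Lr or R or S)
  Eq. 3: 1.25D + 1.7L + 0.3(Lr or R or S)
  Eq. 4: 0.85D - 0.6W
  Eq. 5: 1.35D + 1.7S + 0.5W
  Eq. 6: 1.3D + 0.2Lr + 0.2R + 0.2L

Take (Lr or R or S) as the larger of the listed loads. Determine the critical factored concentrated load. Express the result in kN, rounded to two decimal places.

452.94 kN

(Lr or R or S) → S = 134.65 kN.
Eq. 1: 1.4(132.74) = 185.84
Eq. 2: 1.25(132.74) + 0.6(47.92) + 0.6(134.65) = 165.93 + 28.75 + 80.79 = 275.47
Eq. 3: 1.25(132.74) + 1.7(145.07) + 0.3(134.65) = 452.94
Eq. 4: 0.85(132.74) - 0.6(47.92) = 112.83 - 28.75 = 84.08
Eq. 5: 1.35(132.74) + 1.7(134.65) + 0.5(47.92) = 432.06
Eq. 6: 1.3(132.74) + 0.2(132.33) + 0.2(45.99) + 0.2(145.07) = 172.56 + 26.47 + 9.20 + 29.01 = 237.24
Combination 3 governs: P_u = 452.94 kN.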